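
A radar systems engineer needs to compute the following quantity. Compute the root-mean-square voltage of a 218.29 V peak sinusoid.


RMS voltage for a sinusoidal waveform:
V_rms = V_peak / sqrt(2)
      = 218.29 / 1.414214
      = 154.354 V

154.354 V


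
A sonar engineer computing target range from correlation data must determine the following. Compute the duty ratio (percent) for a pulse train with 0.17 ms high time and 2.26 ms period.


Duty cycle as a percentage:
DC = (t_on / T) * 100
   = (0.17 / 2.26) * 100
   = 0.075221 * 100
   = 7.52 %

7.52 %


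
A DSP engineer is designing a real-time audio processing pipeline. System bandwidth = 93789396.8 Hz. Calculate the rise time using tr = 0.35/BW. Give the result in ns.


Rise time from bandwidth relationship:
tr = 0.35 / BW
   = 0.35 / 93789396.8
   = 3.731765124e-09 s
   = 3.7318 ns

3.7318 ns


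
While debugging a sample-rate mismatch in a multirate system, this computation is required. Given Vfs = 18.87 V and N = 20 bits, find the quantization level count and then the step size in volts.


Step 1 — number of quantization levels:
L = 2^N = 2^20 = 1048576

Step 2 — LSB step size:
delta = Vfs / L
      = 18.87 / 1048576
      = 1.8e-05 V

Levels = 1048576; step size = 1.8e-05 V


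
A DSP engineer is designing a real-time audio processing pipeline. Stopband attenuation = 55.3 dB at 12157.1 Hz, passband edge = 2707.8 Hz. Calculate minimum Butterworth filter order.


Butterworth filter order formula:
n = log10(10^(A/10) - 1) / (2 * log10(f_stop/f_pass))
10^(55.3/10) - 1 = 338843.1561
f_stop/f_pass = 12157.1 / 2707.8 = 4.4897
n = 4.2394 -> ceil = 5

5


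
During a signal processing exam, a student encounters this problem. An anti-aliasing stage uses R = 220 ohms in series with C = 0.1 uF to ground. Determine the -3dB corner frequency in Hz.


Cutoff frequency of a first-order RC filter:
fc = 1 / (2 * pi * R * C)
C = 0.1 uF = 1e-07 F
fc = 1 / (2 * pi * 220 * 1e-07)
   = 1 / 0.00013823007675795
   = 7234.315595 Hz

7234.315595 Hz


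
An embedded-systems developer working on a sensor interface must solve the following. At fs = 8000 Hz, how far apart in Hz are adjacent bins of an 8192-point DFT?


DFT frequency resolution:
df = fs / N
   = 8000 / 8192
   = 0.9766 Hz

0.9766 Hz


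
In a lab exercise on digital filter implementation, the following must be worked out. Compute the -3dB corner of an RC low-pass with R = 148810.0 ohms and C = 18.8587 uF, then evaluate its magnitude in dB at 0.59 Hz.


Step 1 — cutoff frequency:
fc = 1 / (2*pi*R*C)
C = 18.8587 uF = 1.88587e-05 F
fc = 1 / (2*pi*148810.0*1.88587e-05)
   = 0.0567122 Hz

Step 2 — magnitude at f = 0.59 Hz:
|H(f)| = 1 / sqrt(1 + (f/fc)^2)
f/fc = 0.59 / 0.0567122 = 10.403405
|H| = 1 / sqrt(1 + 108.230836) = 0.0956814
|H|_dB = 20*log10(0.0956814) = -20.38 dB

fc = 0.0567122 Hz; |H(0.59 Hz)| = -20.38 dB


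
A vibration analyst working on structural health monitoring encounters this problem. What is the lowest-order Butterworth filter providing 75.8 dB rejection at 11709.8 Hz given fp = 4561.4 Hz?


Butterworth filter order formula:
n = log10(10^(A/10) - 1) / (2 * log10(f_stop/f_pass))
10^(75.8/10) - 1 = 38018938.6321
f_stop/f_pass = 11709.8 / 4561.4 = 2.5672
n = 9.2563 -> ceil = 10

10


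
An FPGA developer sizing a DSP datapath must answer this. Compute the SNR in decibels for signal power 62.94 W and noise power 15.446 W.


SNR in decibels:
SNR = 10 * log10(Ps / Pn)
    = 10 * log10(62.94 / 15.446)
    = 10 * log10(4.0748)
    = 10 * 0.6101
    = 6.1 dB

6.1 dB


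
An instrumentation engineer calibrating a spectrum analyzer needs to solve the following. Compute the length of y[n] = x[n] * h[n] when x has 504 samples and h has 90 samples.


Linear convolution output length:
L = N + M - 1
  = 504 + 90 - 1
  = 593 samples

593


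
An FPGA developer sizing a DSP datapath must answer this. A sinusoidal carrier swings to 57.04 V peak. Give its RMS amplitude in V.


RMS voltage for a sinusoidal waveform:
V_rms = V_peak / sqrt(2)
      = 57.04 / 1.414214
      = 40.333 V

40.333 V


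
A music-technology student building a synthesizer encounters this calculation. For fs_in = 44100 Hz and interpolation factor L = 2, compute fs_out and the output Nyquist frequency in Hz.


Step 1 — output sample rate after interpolation by L:
fs_out = L * fs_in = 2 * 44100 = 88200 Hz

Step 2 — Nyquist frequency of the output stream:
f_Nyq = fs_out / 2 = 88200 / 2 = 44100.0 Hz

fs_out = 88200 Hz; f_Nyquist = 44100.0 Hz


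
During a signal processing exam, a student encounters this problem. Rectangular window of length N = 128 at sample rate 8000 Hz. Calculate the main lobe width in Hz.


Main lobe width for a rectangular window:
Width = 2 * fs / N
      = 2 * 8000 / 128
      = 16000 / 128
      = 125.0 Hz

125.0 Hz


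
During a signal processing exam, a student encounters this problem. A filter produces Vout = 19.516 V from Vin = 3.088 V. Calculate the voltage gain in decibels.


Voltage gain in dB:
G = 20 * log10(Vout / Vin)
  = 20 * log10(19.516 / 3.088)
  = 20 * log10(6.319948)
  = 20 * 0.800714
  = 16.01 dB

16.01 dB


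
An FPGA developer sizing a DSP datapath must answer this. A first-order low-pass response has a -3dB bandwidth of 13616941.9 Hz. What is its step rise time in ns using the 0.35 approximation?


Rise time from bandwidth relationship:
tr = 0.35 / BW
   = 0.35 / 13616941.9
   = 2.570327483e-08 s
   = 25.7033 ns

25.7033 ns


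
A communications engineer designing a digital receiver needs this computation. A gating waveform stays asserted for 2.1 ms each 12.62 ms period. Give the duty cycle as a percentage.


Duty cycle as a percentage:
DC = (t_on / T) * 100
   = (2.1 / 12.62) * 100
   = 0.166403 * 100
   = 16.64 %

16.64 %


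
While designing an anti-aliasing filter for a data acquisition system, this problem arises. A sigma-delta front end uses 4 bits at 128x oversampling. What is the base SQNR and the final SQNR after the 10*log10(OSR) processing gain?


Step 1 — baseline SQNR at Nyquist:
SQNR_base = 6.02*N + 1.76
          = 6.02*4 + 1.76
          = 25.84 dB

Step 2 — oversampling processing gain:
G = 10*log10(OSR) = 10*log10(128) = 21.07 dB

Step 3 — total:
SQNR_total = 25.84 + 21.07 = 46.91 dB

Base SQNR = 25.84 dB; oversampled SQNR = 46.91 dB


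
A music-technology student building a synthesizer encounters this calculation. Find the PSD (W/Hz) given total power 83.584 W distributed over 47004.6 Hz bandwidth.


Power spectral density:
PSD = P / BW
    = 83.584 / 47004.6
    = 0.00177821 W/Hz

0.00177821 W/Hz


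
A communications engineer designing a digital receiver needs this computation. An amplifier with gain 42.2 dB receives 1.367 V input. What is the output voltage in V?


Output voltage from dB gain:
V_out = V_in * 10^(gain_dB / 20)
      = 1.367 * 10^(42.2 / 20)
      = 1.367 * 128.824955
      = 176.1037 V

176.1037 V


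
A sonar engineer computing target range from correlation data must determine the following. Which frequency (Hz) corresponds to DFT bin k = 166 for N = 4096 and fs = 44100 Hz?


Frequency of DFT bin k:
f_k = k * fs / N
    = 166 * 44100 / 4096
    = 7320600 / 4096
    = 1787.256 Hz

1787.256 Hz


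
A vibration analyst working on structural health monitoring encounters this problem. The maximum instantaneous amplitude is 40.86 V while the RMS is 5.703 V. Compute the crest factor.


Crest factor is the ratio of peak to RMS:
CF = V_peak / V_rms
   = 40.86 / 5.703
   = 7.1647

7.1647


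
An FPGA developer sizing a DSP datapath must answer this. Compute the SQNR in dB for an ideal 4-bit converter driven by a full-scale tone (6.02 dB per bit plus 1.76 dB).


Theoretical SNR for a full-scale sinusoid:
SNR = 6.02 * N + 1.76
    = 6.02 * 4 + 1.76
    = 24.08 + 1.76
    = 25.84 dB

25.84 dB


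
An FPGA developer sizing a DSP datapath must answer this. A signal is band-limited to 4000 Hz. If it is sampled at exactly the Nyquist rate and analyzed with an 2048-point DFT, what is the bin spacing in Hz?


Step 1 — Nyquist sampling rate:
fs = 2 * fmax = 2 * 4000 = 8000 Hz

Step 2 — DFT bin spacing:
df = fs / N = 8000 / 2048 = 3.9062 Hz

3.9062 Hz


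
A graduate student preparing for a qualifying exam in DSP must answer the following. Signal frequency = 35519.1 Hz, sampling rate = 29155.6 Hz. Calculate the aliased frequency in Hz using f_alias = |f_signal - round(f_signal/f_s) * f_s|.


Compute the nearest integer multiple of fs to the signal:
n = round(35519.1 / 29155.6) = 1
f_alias = |35519.1 - 1 * 29155.6|
        = |35519.1 - 29155.6|
        = 6363.5 Hz

6363.5


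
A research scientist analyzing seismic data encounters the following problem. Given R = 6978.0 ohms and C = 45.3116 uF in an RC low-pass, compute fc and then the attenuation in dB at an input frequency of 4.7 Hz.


Step 1 — cutoff frequency:
fc = 1 / (2*pi*R*C)
C = 45.3116 uF = 4.53116e-05 F
fc = 1 / (2*pi*6978.0*4.53116e-05)
   = 0.503361 Hz

Step 2 — magnitude at f = 4.7 Hz:
|H(f)| = 1 / sqrt(1 + (f/fc)^2)
f/fc = 4.7 / 0.503361 = 9.337235
|H| = 1 / sqrt(1 + 87.183957) = 0.1064891
|H|_dB = 20*log10(0.1064891) = -19.45 dB

fc = 0.503361 Hz; |H(4.7 Hz)| = -19.45 dB


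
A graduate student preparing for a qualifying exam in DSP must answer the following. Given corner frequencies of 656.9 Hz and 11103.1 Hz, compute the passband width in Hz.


Bandwidth is the difference of -3dB frequencies:
BW = f_high - f_low
   = 11103.1 - 656.9
   = 10446.2 Hz

10446.2 Hz


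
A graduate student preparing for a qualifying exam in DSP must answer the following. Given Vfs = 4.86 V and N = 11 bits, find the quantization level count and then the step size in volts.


Step 1 — number of quantization levels:
L = 2^N = 2^11 = 2048

Step 2 — LSB step size:
delta = Vfs / L
      = 4.86 / 2048
      = 0.00237305 V

Levels = 2048; step size = 0.00237305 V


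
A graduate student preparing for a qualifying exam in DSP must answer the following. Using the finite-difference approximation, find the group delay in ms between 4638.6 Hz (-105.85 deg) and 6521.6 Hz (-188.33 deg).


Group delay from phase difference:
tau = -d(phi)/d(omega)
d(phi) = -82.48 deg = -1.439548 rad
d(omega) = 2*pi*(6521.6 - 4638.6) = 11831.2379 rad/s
tau = -(-1.439548) / 11831.2379
    = 0.1217 ms

0.1217 ms


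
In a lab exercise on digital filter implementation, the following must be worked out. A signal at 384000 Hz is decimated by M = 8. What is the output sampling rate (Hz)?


Decimation reduces the sample rate:
fs_out = fs_in / M
       = 384000 / 8
       = 48000.0 Hz

48000.0 Hz


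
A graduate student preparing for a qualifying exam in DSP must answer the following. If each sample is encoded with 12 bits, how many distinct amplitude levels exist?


Number of quantization levels = 2^N
= 2^12
= 4096

4096


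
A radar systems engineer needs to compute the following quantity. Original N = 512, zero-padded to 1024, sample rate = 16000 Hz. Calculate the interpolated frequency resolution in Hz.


Frequency resolution after zero-padding:
N_padded = 512 * 2 = 1024
df = fs / N_padded
   = 16000 / 1024
   = 15.625 Hz

15.625 Hz


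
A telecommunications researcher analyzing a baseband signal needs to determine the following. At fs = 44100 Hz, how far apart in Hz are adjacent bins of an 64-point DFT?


DFT frequency resolution:
df = fs / N
   = 44100 / 64
   = 689.0625 Hz

689.0625 Hz


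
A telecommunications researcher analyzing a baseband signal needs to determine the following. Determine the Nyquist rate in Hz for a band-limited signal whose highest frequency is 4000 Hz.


The Nyquist rate is twice the maximum frequency component.
fs_min = 2 * fmax
      = 2 * 4000
      = 8000 Hz

8000


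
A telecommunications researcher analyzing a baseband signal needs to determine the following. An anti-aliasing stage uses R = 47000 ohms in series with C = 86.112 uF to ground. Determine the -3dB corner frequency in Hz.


Cutoff frequency of a first-order RC filter:
fc = 1 / (2 * pi * R * C)
C = 86.112 uF = 8.6112e-05 F
fc = 1 / (2 * pi * 47000 * 8.6112e-05)
   = 1 / 25.429709699077
   = 0.039324 Hz

0.039324 Hz


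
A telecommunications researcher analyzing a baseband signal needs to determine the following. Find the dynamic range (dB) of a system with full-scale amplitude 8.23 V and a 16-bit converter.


Dynamic range from full-scale to LSB:
V_min = V_max / 2^bits = 8.23 / 2^16
DR = 20 * log10(V_max / V_min)
   = 20 * log10(2^16)
   = 20 * 16 * log10(2)
   = 96.33 dB

96.33 dB


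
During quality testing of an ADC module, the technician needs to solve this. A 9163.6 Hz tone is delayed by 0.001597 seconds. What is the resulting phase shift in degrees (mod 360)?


Phase shift from frequency and time delay:
phi = 360 * f * t_delay
    = 360 * 9163.6 * 0.001597
    = 5268.34 degrees
    mod 360 = 228.34 degrees

228.34 degrees


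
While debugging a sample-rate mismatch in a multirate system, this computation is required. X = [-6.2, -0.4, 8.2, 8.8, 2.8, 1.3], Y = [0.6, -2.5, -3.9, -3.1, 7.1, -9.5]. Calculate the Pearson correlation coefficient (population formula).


Pearson correlation coefficient (population):
r = cov(X,Y) / (std(X) * std(Y))
Mean X = 2.4167, Mean Y = -1.8833
Cov(X,Y) = -4.523611
Std(X) = 5.127838, Std(Y) = 5.013454
r = -0.176

-0.176


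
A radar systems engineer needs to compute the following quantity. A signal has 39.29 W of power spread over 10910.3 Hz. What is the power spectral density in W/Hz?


Power spectral density:
PSD = P / BW
    = 39.29 / 10910.3
    = 0.00360118 W/Hz

0.00360118 W/Hz


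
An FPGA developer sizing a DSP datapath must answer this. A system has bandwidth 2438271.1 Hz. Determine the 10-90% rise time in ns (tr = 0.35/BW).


Rise time from bandwidth relationship:
tr = 0.35 / BW
   = 0.35 / 2438271.1
   = 1.435443335e-07 s
   = 143.5443 ns

143.5443 ns


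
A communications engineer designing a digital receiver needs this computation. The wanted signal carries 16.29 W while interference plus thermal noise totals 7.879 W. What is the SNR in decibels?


SNR in decibels:
SNR = 10 * log10(Ps / Pn)
    = 10 * log10(16.29 / 7.879)
    = 10 * log10(2.0675)
    = 10 * 0.3154
    = 3.15 dB

3.15 dB


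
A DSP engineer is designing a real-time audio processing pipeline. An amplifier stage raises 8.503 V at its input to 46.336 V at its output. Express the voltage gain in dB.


Voltage gain in dB:
G = 20 * log10(Vout / Vin)
  = 20 * log10(46.336 / 8.503)
  = 20 * log10(5.449371)
  = 20 * 0.736346
  = 14.73 dB

14.73 dB


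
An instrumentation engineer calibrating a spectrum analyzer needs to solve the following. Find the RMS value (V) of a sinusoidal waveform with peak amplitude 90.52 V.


RMS voltage for a sinusoidal waveform:
V_rms = V_peak / sqrt(2)
      = 90.52 / 1.414214
      = 64.007 V

64.007 V


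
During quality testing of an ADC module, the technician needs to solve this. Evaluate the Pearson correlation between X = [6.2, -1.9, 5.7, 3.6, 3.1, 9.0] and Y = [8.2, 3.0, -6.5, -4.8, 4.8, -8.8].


Pearson correlation coefficient (population):
r = cov(X,Y) / (std(X) * std(Y))
Mean X = 4.2833, Mean Y = -0.6833
Cov(X,Y) = -9.324722
Std(X) = 3.367203, Std(Y) = 6.314116
r = -0.4386

-0.4386


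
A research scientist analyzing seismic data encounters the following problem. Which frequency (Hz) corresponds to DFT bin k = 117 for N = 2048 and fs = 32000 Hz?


Frequency of DFT bin k:
f_k = k * fs / N
    = 117 * 32000 / 2048
    = 3744000 / 2048
    = 1828.125 Hz

1828.125 Hz


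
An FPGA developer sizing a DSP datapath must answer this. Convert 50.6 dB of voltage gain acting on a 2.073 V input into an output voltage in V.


Output voltage from dB gain:
V_out = V_in * 10^(gain_dB / 20)
      = 2.073 * 10^(50.6 / 20)
      = 2.073 * 338.844156
      = 702.4239 V

702.4239 V


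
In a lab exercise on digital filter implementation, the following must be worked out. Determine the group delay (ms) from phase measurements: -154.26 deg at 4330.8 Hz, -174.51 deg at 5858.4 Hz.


Group delay from phase difference:
tau = -d(phi)/d(omega)
d(phi) = -20.25 deg = -0.353429 rad
d(omega) = 2*pi*(5858.4 - 4330.8) = 9598.1939 rad/s
tau = -(-0.353429) / 9598.1939
    = 0.0368 ms

0.0368 ms


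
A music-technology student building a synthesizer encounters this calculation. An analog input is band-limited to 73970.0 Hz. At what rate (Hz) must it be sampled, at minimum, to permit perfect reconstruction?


The Nyquist rate is twice the maximum frequency component.
fs_min = 2 * fmax
      = 2 * 73970.0
      = 147940.0 Hz

147940.0


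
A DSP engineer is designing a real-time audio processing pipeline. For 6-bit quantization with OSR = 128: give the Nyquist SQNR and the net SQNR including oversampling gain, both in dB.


Step 1 — baseline SQNR at Nyquist:
SQNR_base = 6.02*N + 1.76
          = 6.02*6 + 1.76
          = 37.88 dB

Step 2 — oversampling processing gain:
G = 10*log10(OSR) = 10*log10(128) = 21.07 dB

Step 3 — total:
SQNR_total = 37.88 + 21.07 = 58.95 dB

Base SQNR = 37.88 dB; oversampled SQNR = 58.95 dB


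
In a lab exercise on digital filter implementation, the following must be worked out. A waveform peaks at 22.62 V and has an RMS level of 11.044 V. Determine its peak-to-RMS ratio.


Crest factor is the ratio of peak to RMS:
CF = V_peak / V_rms
   = 22.62 / 11.044
   = 2.0482

2.0482


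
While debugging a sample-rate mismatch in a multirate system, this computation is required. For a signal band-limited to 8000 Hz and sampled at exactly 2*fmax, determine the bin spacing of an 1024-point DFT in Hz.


Step 1 — Nyquist sampling rate:
fs = 2 * fmax = 2 * 8000 = 16000 Hz

Step 2 — DFT bin spacing:
df = fs / N = 16000 / 1024 = 15.625 Hz

15.625 Hz


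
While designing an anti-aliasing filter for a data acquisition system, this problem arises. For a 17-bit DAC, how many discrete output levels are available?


Number of quantization levels = 2^N
= 2^17
= 131072

131072


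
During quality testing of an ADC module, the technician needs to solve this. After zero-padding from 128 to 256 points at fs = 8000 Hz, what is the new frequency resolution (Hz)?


Frequency resolution after zero-padding:
N_padded = 128 * 2 = 256
df = fs / N_padded
   = 8000 / 256
   = 31.25 Hz

31.25 Hz


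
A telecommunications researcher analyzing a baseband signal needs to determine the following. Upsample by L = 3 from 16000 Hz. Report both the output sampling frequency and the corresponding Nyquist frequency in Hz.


Step 1 — output sample rate after interpolation by L:
fs_out = L * fs_in = 3 * 16000 = 48000 Hz

Step 2 — Nyquist frequency of the output stream:
f_Nyq = fs_out / 2 = 48000 / 2 = 24000.0 Hz

fs_out = 48000 Hz; f_Nyquist = 24000.0 Hz


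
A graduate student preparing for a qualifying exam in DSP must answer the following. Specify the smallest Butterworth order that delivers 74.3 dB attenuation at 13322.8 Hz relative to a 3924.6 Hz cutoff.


Butterworth filter order formula:
n = log10(10^(A/10) - 1) / (2 * log10(f_stop/f_pass))
10^(74.3/10) - 1 = 26915347.0393
f_stop/f_pass = 13322.8 / 3924.6 = 3.3947
n = 6.9989 -> ceil = 7

7


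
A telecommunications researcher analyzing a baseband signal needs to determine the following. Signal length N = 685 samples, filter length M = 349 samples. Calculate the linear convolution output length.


Linear convolution output length:
L = N + M - 1
  = 685 + 349 - 1
  = 1033 samples

1033


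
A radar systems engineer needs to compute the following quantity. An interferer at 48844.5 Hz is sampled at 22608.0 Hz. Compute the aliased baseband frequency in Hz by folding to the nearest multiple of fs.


Compute the nearest integer multiple of fs to the signal:
n = round(48844.5 / 22608.0) = 2
f_alias = |48844.5 - 2 * 22608.0|
        = |48844.5 - 45216.0|
        = 3628.5 Hz

3628.5


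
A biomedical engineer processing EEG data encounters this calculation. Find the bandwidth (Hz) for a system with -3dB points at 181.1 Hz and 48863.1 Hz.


Bandwidth is the difference of -3dB frequencies:
BW = f_high - f_low
   = 48863.1 - 181.1
   = 48682.0 Hz

48682.0 Hz


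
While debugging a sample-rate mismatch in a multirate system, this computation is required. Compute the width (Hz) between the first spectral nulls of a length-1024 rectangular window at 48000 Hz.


Main lobe width for a rectangular window:
Width = 2 * fs / N
      = 2 * 48000 / 1024
      = 96000 / 1024
      = 93.75 Hz

93.75 Hz


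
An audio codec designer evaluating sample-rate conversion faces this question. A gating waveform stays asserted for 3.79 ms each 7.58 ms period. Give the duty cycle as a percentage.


Duty cycle as a percentage:
DC = (t_on / T) * 100
   = (3.79 / 7.58) * 100
   = 0.5 * 100
   = 50.0 %

50.0 %


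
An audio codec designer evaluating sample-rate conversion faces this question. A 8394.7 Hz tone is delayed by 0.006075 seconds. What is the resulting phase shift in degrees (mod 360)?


Phase shift from frequency and time delay:
phi = 360 * f * t_delay
    = 360 * 8394.7 * 0.006075
    = 18359.21 degrees
    mod 360 = 359.21 degrees

359.21 degrees


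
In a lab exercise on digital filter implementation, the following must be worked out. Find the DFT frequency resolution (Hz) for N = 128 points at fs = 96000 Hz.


DFT frequency resolution:
df = fs / N
   = 96000 / 128
   = 750.0 Hz

750.0 Hz


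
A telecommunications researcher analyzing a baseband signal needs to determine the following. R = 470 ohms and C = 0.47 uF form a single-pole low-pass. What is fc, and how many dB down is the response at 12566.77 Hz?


Step 1 — cutoff frequency:
fc = 1 / (2*pi*R*C)
C = 0.47 uF = 4.7e-07 F
fc = 1 / (2*pi*470*4.7e-07)
   = 720.484 Hz

Step 2 — magnitude at f = 12566.77 Hz:
|H(f)| = 1 / sqrt(1 + (f/fc)^2)
f/fc = 12566.77 / 720.484 = 17.442122
|H| = 1 / sqrt(1 + 304.22762) = 0.0572385
|H|_dB = 20*log10(0.0572385) = -24.85 dB

fc = 720.484 Hz; |H(12566.77 Hz)| = -24.85 dB


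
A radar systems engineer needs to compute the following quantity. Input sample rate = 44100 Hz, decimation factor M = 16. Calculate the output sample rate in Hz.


Decimation reduces the sample rate:
fs_out = fs_in / M
       = 44100 / 16
       = 2756.25 Hz

2756.25 Hz


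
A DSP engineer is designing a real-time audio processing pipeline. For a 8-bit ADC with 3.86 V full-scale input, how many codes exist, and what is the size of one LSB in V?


Step 1 — number of quantization levels:
L = 2^N = 2^8 = 256

Step 2 — LSB step size:
delta = Vfs / L
      = 3.86 / 256
      = 0.01507812 V

Levels = 256; step size = 0.01507812 V


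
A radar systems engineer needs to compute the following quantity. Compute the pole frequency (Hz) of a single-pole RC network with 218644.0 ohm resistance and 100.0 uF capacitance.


Cutoff frequency of a first-order RC filter:
fc = 1 / (2 * pi * R * C)
C = 100.0 uF = 0.0001 F
fc = 1 / (2 * pi * 218644.0 * 0.0001)
   = 1 / 137.3780768303
   = 0.007279 Hz

0.007279 Hz


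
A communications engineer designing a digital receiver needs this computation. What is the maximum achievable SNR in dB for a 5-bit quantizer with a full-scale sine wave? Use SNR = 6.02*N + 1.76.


Theoretical SNR for a full-scale sinusoid:
SNR = 6.02 * N + 1.76
    = 6.02 * 5 + 1.76
    = 30.1 + 1.76
    = 31.86 dB

31.86 dB


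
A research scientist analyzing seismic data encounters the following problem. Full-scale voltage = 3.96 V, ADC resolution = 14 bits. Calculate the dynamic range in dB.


Dynamic range from full-scale to LSB:
V_min = V_max / 2^bits = 3.96 / 2^14
DR = 20 * log10(V_max / V_min)
   = 20 * log10(2^14)
   = 20 * 14 * log10(2)
   = 84.29 dB

84.29 dB


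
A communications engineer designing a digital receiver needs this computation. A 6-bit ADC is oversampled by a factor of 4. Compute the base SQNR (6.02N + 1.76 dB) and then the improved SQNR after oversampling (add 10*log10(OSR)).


Step 1 — baseline SQNR at Nyquist:
SQNR_base = 6.02*N + 1.76
          = 6.02*6 + 1.76
          = 37.88 dB

Step 2 — oversampling processing gain:
G = 10*log10(OSR) = 10*log10(4) = 6.02 dB

Step 3 — total:
SQNR_total = 37.88 + 6.02 = 43.9 dB

Base SQNR = 37.88 dB; oversampled SQNR = 43.9 dB


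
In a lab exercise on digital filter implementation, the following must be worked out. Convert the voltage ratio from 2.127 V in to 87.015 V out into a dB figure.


Voltage gain in dB:
G = 20 * log10(Vout / Vin)
  = 20 * log10(87.015 / 2.127)
  = 20 * log10(40.909732)
  = 20 * 1.611827
  = 32.24 dB

32.24 dB


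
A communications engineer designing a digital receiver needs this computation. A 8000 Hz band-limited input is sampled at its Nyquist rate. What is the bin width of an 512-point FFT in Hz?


Step 1 — Nyquist sampling rate:
fs = 2 * fmax = 2 * 8000 = 16000 Hz

Step 2 — DFT bin spacing:
df = fs / N = 16000 / 512 = 31.25 Hz

31.25 Hz


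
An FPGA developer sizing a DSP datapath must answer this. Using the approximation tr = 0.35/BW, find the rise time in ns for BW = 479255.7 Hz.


Rise time from bandwidth relationship:
tr = 0.35 / BW
   = 0.35 / 479255.7
   = 7.302990867e-07 s
   = 730.2991 ns

730.2991 ns


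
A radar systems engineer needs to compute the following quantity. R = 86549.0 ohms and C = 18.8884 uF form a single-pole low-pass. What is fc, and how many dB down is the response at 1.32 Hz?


Step 1 — cutoff frequency:
fc = 1 / (2*pi*R*C)
C = 18.8884 uF = 1.88884e-05 F
fc = 1 / (2*pi*86549.0*1.88884e-05)
   = 0.097356 Hz

Step 2 — magnitude at f = 1.32 Hz:
|H(f)| = 1 / sqrt(1 + (f/fc)^2)
f/fc = 1.32 / 0.097356 = 13.558486
|H| = 1 / sqrt(1 + 183.832543) = 0.0735548
|H|_dB = 20*log10(0.0735548) = -22.67 dB

fc = 0.097356 Hz; |H(1.32 Hz)| = -22.67 dB


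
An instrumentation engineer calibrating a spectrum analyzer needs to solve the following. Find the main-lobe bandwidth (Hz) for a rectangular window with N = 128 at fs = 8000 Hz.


Main lobe width for a rectangular window:
Width = 2 * fs / N
      = 2 * 8000 / 128
      = 16000 / 128
      = 125.0 Hz

125.0 Hz


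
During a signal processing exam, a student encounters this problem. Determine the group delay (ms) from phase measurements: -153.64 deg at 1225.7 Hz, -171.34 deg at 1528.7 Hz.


Group delay from phase difference:
tau = -d(phi)/d(omega)
d(phi) = -17.7 deg = -0.308923 rad
d(omega) = 2*pi*(1528.7 - 1225.7) = 1903.8051 rad/s
tau = -(-0.308923) / 1903.8051
    = 0.1623 ms

0.1623 ms


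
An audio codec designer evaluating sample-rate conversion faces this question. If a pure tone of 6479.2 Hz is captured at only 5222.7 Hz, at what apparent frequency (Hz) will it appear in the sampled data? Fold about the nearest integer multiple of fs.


Compute the nearest integer multiple of fs to the signal:
n = round(6479.2 / 5222.7) = 1
f_alias = |6479.2 - 1 * 5222.7|
        = |6479.2 - 5222.7|
        = 1256.5 Hz

1256.5


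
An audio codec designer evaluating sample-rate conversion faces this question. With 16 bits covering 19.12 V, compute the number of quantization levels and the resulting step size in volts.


Step 1 — number of quantization levels:
L = 2^N = 2^16 = 65536

Step 2 — LSB step size:
delta = Vfs / L
      = 19.12 / 65536
      = 0.00029175 V

Levels = 65536; step size = 0.00029175 V


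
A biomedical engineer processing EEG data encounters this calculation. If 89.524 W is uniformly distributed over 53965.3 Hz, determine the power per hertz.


Power spectral density:
PSD = P / BW
    = 89.524 / 53965.3
    = 0.00165892 W/Hz

0.00165892 W/Hz


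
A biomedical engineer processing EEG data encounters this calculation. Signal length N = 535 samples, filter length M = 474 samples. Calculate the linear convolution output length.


Linear convolution output length:
L = N + M - 1
  = 535 + 474 - 1
  = 1008 samples

1008


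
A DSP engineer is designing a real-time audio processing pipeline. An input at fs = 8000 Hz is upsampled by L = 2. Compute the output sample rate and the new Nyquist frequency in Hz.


Step 1 — output sample rate after interpolation by L:
fs_out = L * fs_in = 2 * 8000 = 16000 Hz

Step 2 — Nyquist frequency of the output stream:
f_Nyq = fs_out / 2 = 16000 / 2 = 8000.0 Hz

fs_out = 16000 Hz; f_Nyquist = 8000.0 Hz


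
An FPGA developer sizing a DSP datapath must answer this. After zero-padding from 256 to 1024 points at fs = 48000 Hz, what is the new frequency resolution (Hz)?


Frequency resolution after zero-padding:
N_padded = 256 * 4 = 1024
df = fs / N_padded
   = 48000 / 1024
   = 46.875 Hz

46.875 Hz


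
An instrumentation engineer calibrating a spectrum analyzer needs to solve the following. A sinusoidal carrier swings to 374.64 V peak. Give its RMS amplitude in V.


RMS voltage for a sinusoidal waveform:
V_rms = V_peak / sqrt(2)
      = 374.64 / 1.414214
      = 264.91 V

264.91 V


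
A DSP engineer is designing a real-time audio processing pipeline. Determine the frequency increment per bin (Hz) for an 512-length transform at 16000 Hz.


DFT frequency resolution:
df = fs / N
   = 16000 / 512
   = 31.25 Hz

31.25 Hz


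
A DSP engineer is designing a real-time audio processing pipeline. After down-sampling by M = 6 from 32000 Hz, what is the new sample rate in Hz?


Decimation reduces the sample rate:
fs_out = fs_in / M
       = 32000 / 6
       = 5333.3333 Hz

5333.3333 Hz


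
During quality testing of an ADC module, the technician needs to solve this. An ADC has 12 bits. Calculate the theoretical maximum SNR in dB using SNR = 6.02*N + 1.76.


Theoretical SNR for a full-scale sinusoid:
SNR = 6.02 * N + 1.76
    = 6.02 * 12 + 1.76
    = 72.24 + 1.76
    = 74.0 dB

74.0 dB


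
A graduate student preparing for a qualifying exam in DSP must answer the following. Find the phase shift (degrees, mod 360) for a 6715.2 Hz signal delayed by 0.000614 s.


Phase shift from frequency and time delay:
phi = 360 * f * t_delay
    = 360 * 6715.2 * 0.000614
    = 1484.33 degrees
    mod 360 = 44.33 degrees

44.33 degrees


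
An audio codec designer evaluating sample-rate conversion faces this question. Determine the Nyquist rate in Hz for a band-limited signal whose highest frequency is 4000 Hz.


The Nyquist rate is twice the maximum frequency component.
fs_min = 2 * fmax
      = 2 * 4000
      = 8000 Hz

8000


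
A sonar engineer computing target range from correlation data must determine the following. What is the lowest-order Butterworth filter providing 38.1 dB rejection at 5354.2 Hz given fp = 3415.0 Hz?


Butterworth filter order formula:
n = log10(10^(A/10) - 1) / (2 * log10(f_stop/f_pass))
10^(38.1/10) - 1 = 6455.5423
f_stop/f_pass = 5354.2 / 3415.0 = 1.5678
n = 9.7539 -> ceil = 10

10


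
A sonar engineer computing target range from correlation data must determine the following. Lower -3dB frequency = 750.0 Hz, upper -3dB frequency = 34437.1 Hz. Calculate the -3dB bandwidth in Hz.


Bandwidth is the difference of -3dB frequencies:
BW = f_high - f_low
   = 34437.1 - 750.0
   = 33687.1 Hz

33687.1 Hz


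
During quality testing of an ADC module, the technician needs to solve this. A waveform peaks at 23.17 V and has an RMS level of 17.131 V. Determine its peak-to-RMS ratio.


Crest factor is the ratio of peak to RMS:
CF = V_peak / V_rms
   = 23.17 / 17.131
   = 1.3525

1.3525


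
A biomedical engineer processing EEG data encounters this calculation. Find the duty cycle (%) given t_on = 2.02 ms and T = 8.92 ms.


Duty cycle as a percentage:
DC = (t_on / T) * 100
   = (2.02 / 8.92) * 100
   = 0.226457 * 100
   = 22.65 %

22.65 %


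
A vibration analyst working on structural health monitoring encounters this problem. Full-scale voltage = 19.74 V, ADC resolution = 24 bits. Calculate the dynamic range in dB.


Dynamic range from full-scale to LSB:
V_min = V_max / 2^bits = 19.74 / 2^24
DR = 20 * log10(V_max / V_min)
   = 20 * log10(2^24)
   = 20 * 24 * log10(2)
   = 144.49 dB

144.49 dB


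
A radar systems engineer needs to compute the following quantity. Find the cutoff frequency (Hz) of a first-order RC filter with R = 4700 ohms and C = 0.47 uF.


Cutoff frequency of a first-order RC filter:
fc = 1 / (2 * pi * R * C)
C = 0.47 uF = 4.7e-07 F
fc = 1 / (2 * pi * 4700 * 4.7e-07)
   = 1 / 0.01387955634356
   = 72.048412 Hz

72.048412 Hz


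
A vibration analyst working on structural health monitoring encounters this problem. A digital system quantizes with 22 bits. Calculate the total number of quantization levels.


Number of quantization levels = 2^N
= 2^22
= 4194304

4194304


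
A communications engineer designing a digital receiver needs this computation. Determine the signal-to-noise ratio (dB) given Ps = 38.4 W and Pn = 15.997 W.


SNR in decibels:
SNR = 10 * log10(Ps / Pn)
    = 10 * log10(38.4 / 15.997)
    = 10 * log10(2.4005)
    = 10 * 0.3803
    = 3.8 dB

3.8 dB


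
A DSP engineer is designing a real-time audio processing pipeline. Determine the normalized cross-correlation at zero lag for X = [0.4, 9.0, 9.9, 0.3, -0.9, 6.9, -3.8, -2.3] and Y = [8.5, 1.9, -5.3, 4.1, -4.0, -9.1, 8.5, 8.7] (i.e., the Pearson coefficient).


Pearson correlation coefficient (population):
r = cov(X,Y) / (std(X) * std(Y))
Mean X = 2.4375, Mean Y = 1.6625
Cov(X,Y) = -21.832344
Std(X) = 4.998484, Std(Y) = 6.570757
r = -0.6647

-0.6647


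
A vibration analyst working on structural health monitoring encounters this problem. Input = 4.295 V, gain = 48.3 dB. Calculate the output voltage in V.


Output voltage from dB gain:
V_out = V_in * 10^(gain_dB / 20)
      = 4.295 * 10^(48.3 / 20)
      = 4.295 * 260.015956
      = 1116.7685 V

1116.7685 V


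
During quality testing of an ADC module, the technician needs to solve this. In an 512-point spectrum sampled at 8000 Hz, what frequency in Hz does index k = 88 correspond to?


Frequency of DFT bin k:
f_k = k * fs / N
    = 88 * 8000 / 512
    = 704000 / 512
    = 1375.0 Hz

1375.0 Hz


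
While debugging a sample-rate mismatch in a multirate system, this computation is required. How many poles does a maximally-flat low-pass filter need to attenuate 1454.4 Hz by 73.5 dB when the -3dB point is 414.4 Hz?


Butterworth filter order formula:
n = log10(10^(A/10) - 1) / (2 * log10(f_stop/f_pass))
10^(73.5/10) - 1 = 22387210.3857
f_stop/f_pass = 1454.4 / 414.4 = 3.5097
n = 6.7399 -> ceil = 7

7


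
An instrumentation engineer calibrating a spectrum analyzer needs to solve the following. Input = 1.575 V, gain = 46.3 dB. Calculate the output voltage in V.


Output voltage from dB gain:
V_out = V_in * 10^(gain_dB / 20)
      = 1.575 * 10^(46.3 / 20)
      = 1.575 * 206.538016
      = 325.2974 V

325.2974 V


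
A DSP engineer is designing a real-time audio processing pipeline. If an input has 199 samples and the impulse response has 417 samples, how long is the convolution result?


Linear convolution output length:
L = N + M - 1
  = 199 + 417 - 1
  = 615 samples

615


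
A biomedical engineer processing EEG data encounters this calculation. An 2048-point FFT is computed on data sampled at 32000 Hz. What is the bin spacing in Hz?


DFT frequency resolution:
df = fs / N
   = 32000 / 2048
   = 15.625 Hz

15.625 Hz


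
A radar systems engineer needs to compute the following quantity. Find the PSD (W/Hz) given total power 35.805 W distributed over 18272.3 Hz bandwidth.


Power spectral density:
PSD = P / BW
    = 35.805 / 18272.3
    = 0.00195952 W/Hz

0.00195952 W/Hz


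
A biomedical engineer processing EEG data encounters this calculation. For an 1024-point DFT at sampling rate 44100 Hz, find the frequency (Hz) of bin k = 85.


Frequency of DFT bin k:
f_k = k * fs / N
    = 85 * 44100 / 1024
    = 3748500 / 1024
    = 3660.645 Hz

3660.645 Hz


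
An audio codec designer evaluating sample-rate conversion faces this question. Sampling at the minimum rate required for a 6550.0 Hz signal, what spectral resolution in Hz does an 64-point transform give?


Step 1 — Nyquist sampling rate:
fs = 2 * fmax = 2 * 6550.0 = 13100.0 Hz

Step 2 — DFT bin spacing:
df = fs / N = 13100.0 / 64 = 204.6875 Hz

204.6875 Hz


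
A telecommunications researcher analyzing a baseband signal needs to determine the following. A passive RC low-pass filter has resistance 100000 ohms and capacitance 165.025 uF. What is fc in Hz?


Cutoff frequency of a first-order RC filter:
fc = 1 / (2 * pi * R * C)
C = 165.025 uF = 0.000165025 F
fc = 1 / (2 * pi * 100000 * 0.000165025)
   = 1 / 103.68826553173
   = 0.009644 Hz

0.009644 Hz


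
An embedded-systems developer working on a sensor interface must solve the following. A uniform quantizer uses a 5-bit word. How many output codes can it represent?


Number of quantization levels = 2^N
= 2^5
= 32

32


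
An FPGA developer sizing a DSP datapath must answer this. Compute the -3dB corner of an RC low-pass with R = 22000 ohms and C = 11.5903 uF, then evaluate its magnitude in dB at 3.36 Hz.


Step 1 — cutoff frequency:
fc = 1 / (2*pi*R*C)
C = 11.5903 uF = 1.15903e-05 F
fc = 1 / (2*pi*22000*1.15903e-05)
   = 0.62417 Hz

Step 2 — magnitude at f = 3.36 Hz:
|H(f)| = 1 / sqrt(1 + (f/fc)^2)
f/fc = 3.36 / 0.62417 = 5.383149
|H| = 1 / sqrt(1 + 28.978293) = 0.1826403
|H|_dB = 20*log10(0.1826403) = -14.77 dB

fc = 0.62417 Hz; |H(3.36 Hz)| = -14.77 dB


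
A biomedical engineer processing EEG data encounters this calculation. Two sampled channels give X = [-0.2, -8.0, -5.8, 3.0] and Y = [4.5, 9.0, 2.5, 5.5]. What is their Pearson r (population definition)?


Pearson correlation coefficient (population):
r = cov(X,Y) / (std(X) * std(Y))
Mean X = -2.75, Mean Y = 5.375
Cov(X,Y) = -2.94375
Std(X) = 4.371213, Std(Y) = 2.35518
r = -0.2859

-0.2859


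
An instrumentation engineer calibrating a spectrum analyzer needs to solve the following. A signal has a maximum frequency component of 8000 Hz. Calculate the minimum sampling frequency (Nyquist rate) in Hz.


The Nyquist rate is twice the maximum frequency component.
fs_min = 2 * fmax
      = 2 * 8000
      = 16000 Hz

16000


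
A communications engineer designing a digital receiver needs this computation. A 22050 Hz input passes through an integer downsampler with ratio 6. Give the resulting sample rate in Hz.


Decimation reduces the sample rate:
fs_out = fs_in / M
       = 22050 / 6
       = 3675.0 Hz

3675.0 Hz


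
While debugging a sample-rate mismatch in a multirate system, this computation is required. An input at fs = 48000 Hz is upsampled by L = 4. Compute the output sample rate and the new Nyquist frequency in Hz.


Step 1 — output sample rate after interpolation by L:
fs_out = L * fs_in = 4 * 48000 = 192000 Hz

Step 2 — Nyquist frequency of the output stream:
f_Nyq = fs_out / 2 = 192000 / 2 = 96000.0 Hz

fs_out = 192000 Hz; f_Nyquist = 96000.0 Hz


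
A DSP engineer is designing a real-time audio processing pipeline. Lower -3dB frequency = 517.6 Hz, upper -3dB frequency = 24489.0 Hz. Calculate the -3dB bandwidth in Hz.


Bandwidth is the difference of -3dB frequencies:
BW = f_high - f_low
   = 24489.0 - 517.6
   = 23971.4 Hz

23971.4 Hz


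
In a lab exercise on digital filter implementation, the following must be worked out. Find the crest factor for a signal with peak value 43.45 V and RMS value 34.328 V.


Crest factor is the ratio of peak to RMS:
CF = V_peak / V_rms
   = 43.45 / 34.328
   = 1.2657

1.2657


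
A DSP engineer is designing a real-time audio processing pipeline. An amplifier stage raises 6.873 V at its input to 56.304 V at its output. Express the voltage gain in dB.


Voltage gain in dB:
G = 20 * log10(Vout / Vin)
  = 20 * log10(56.304 / 6.873)
  = 20 * log10(8.192056)
  = 20 * 0.913393
  = 18.27 dB

18.27 dB


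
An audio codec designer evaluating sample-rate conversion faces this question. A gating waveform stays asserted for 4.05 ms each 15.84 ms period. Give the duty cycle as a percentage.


Duty cycle as a percentage:
DC = (t_on / T) * 100
   = (4.05 / 15.84) * 100
   = 0.255682 * 100
   = 25.57 %

25.57 %
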